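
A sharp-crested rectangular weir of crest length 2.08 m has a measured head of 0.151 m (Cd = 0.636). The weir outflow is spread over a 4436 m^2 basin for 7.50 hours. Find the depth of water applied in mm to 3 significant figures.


Approach: apply the rectangular weir equation with a volume-to-depth conversion, Q = (2/3)*Cd*L*sqrt(2g)*H^1.5; d = Q*t/A * 1000.
Step 1 — weir discharge:
  Q = (2/3)*0.636*2.08*sqrt(2*9.81)*0.151^1.5 = 0.22922 m^3/s
Step 2 — volume: V = 0.22922 * 7.50*3600 = 6188.8 m^3
Step 3 — depth: d = V/A * 1000 = 6188.8/4436 * 1000 = 1400 mm
Therefore the depth of water applied = 1400 mm.


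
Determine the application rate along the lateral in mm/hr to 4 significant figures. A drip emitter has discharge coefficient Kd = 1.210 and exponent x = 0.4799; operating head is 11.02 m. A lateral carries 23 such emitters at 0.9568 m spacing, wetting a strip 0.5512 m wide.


Approach: apply the emitter equation with a lateral mass balance, q = Kd*h^x; Q = n*q; rate = Q/(n*spacing*width).
Step 1 — single emitter flow (q = Kd*h^x):
  q = 1.210 * 11.02^0.4799 = 3.82762 L/hr
Step 2 — total lateral flow: Q = 23 * 3.82762 = 88.0352 L/hr
Step 3 — wetted area: A = 23 * 0.9568 * 0.5512 = 12.1299 m^2
Step 4 — application rate: Q/A = 88.0352/12.1299 = 7.258 mm/hr
Therefore the application rate along the lateral = 7.258 mm/hr.


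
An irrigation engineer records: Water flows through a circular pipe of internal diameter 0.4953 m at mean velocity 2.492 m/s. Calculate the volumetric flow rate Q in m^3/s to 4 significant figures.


Approach: apply the continuity equation for pipe flow, Q = A * v with A = pi*(D/2)^2.
A = pi*(0.4953/2)^2 = 0.192676 m^2
Q = 0.192676 * 2.492 = 0.4801 m^3/s
Therefore the volumetric flow rate Q = 0.4801 m^3/s.


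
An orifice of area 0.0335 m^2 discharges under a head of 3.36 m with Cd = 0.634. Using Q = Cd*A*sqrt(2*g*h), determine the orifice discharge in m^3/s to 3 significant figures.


Q = 0.634 * 0.0335 * sqrt(2*9.81*3.36) = 0.172 m^3/s
Therefore the orifice discharge = 0.172 m^3/s.


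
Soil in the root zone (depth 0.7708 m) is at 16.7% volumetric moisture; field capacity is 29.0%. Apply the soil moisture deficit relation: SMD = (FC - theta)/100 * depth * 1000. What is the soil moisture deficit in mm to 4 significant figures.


SMD = (29.0 - 16.7)/100 * 0.7708 * 1000 = 94.81 mm
Therefore the soil moisture deficit = 94.81 mm.


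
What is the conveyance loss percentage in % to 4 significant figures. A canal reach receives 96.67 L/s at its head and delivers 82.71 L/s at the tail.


Approach: apply the conveyance loss ratio, loss% = ((Q_head - Q_tail)/Q_head)*100.
loss = ((96.67 - 82.71)/96.67)*100 = 14.44 %
Therefore the conveyance loss percentage = 14.44 %.


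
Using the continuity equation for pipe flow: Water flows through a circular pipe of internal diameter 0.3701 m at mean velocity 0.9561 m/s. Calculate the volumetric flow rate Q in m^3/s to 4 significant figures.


Approach: apply the continuity equation for pipe flow, Q = A * v with A = pi*(D/2)^2.
A = pi*(0.3701/2)^2 = 0.107579 m^2
Q = 0.107579 * 0.9561 = 0.1029 m^3/s
Therefore the volumetric flow rate Q = 0.1029 m^3/s.


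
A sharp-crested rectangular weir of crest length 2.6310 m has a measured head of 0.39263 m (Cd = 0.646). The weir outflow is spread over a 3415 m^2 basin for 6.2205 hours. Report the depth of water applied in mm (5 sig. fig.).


Approach: apply the rectangular weir equation with a volume-to-depth conversion, Q = (2/3)*Cd*L*sqrt(2g)*H^1.5; d = Q*t/A * 1000.
Step 1 — weir discharge:
  Q = (2/3)*0.646*2.6310*sqrt(2*9.81)*0.39263^1.5 = 1.234772 m^3/s
Step 2 — volume: V = 1.234772 * 6.2205*3600 = 27651.24 m^3
Step 3 — depth: d = V/A * 1000 = 27651.24/3415 * 1000 = 8097.0 mm
Therefore the depth of water applied = 8097.0 mm.


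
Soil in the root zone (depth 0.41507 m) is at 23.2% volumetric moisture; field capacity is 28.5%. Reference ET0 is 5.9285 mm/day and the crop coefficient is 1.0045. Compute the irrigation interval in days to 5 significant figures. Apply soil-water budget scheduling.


Approach: apply soil-water budget scheduling, SMD = (FC-theta)/100*depth*1000; ETc = ET0*Kc; interval = SMD/ETc.
Step 1 — soil moisture deficit:
  SMD = (28.5 - 23.2)/100 * 0.41507 * 1000 = 21.99871 mm
Step 2 — daily crop ET (ETc = ET0*Kc):
  ETc = 5.9285 * 1.0045 = 5.955178 mm/day
Step 3 — irrigation interval (SMD/ETc):
  interval = 21.99871 / 5.955178 = 3.6940 days
Therefore the irrigation interval = 3.6940 days.


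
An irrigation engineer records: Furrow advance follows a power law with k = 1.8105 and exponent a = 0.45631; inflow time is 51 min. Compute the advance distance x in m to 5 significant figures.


Approach: apply the power-law advance function, x = k*t^a.
x = 1.8105 * 51^0.45631 = 10.889 m
Therefore the advance distance x = 10.889 m.


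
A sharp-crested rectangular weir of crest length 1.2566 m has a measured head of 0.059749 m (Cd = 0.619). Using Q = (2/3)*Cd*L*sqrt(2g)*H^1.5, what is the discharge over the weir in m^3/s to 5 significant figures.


Q = (2/3)*0.619*1.2566*sqrt(2*9.81)*0.059749^1.5 = 0.033546 m^3/s
Therefore the discharge over the weir = 0.033546 m^3/s.


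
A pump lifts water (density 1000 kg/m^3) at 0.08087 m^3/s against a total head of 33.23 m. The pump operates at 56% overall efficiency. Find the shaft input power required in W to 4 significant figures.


Approach: apply hydraulic power then efficiency conversion, P = rho*g*Q*H; P_in = P/eta.
Step 1 — hydraulic power (P = rho*g*Q*H):
  P = 1000 * 9.81 * 0.08087 * 33.23 = 26362.5 W
Step 2 — input power: P_in = P/eta = 26362.5 / 0.56 = 47080 W
Therefore the shaft input power required = 47080 W.


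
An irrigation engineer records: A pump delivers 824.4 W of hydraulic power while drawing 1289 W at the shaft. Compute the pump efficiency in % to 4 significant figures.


Approach: apply the efficiency ratio, eta = (P_out/P_in)*100.
eta = (824.4 / 1289) * 100 = 63.96 %
Therefore the pump efficiency = 63.96 %.


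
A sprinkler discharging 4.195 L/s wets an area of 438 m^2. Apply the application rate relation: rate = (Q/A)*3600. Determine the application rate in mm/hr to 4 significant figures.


rate = (4.195 / 438) * 3600 = 34.48 mm/hr
Therefore the application rate = 34.48 mm/hr.


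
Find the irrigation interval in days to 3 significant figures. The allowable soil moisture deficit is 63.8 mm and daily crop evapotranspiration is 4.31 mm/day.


Approach: apply the irrigation interval relation, interval = SMD / ETc.
interval = 63.8 / 4.31 = 14.8 days
Therefore the irrigation interval = 14.8 days.


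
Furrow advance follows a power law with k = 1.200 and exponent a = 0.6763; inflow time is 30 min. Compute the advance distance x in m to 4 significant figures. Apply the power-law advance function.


Approach: apply the power-law advance function, x = k*t^a.
x = 1.200 * 30^0.6763 = 11.97 m
Therefore the advance distance x = 11.97 m.


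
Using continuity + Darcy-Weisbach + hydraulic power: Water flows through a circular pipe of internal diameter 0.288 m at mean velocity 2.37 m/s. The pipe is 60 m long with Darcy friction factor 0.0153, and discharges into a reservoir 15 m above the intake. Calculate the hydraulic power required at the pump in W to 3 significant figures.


Approach: apply continuity + Darcy-Weisbach + hydraulic power, Q = A*v; hf = f*(L/D)*(v^2/(2g)); H = static + hf; P = rho*g*Q*H.
Step 1 — flow rate (continuity, Q = A*v):
  A = pi*(0.288/2)^2 = 0.065144 m^2
  Q = 0.065144 * 2.37 = 0.15439 m^3/s
Step 2 — friction head loss (Darcy-Weisbach):
  hf = 0.0153 * (60/0.288) * (2.37^2 / (2*9.81))
  hf = 0.91253 m
Step 3 — total head: H = 15 + 0.91253 = 15.913 m
Step 4 — hydraulic power (P = rho*g*Q*H):
  P = 1000 * 9.81 * 0.15439 * 15.913 = 24100 W
Therefore the hydraulic power required at the pump = 24100 W.


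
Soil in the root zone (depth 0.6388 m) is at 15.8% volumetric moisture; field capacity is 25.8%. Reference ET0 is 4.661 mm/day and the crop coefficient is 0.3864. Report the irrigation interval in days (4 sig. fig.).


Approach: apply soil-water budget scheduling, SMD = (FC-theta)/100*depth*1000; ETc = ET0*Kc; interval = SMD/ETc.
Step 1 — soil moisture deficit:
  SMD = (25.8 - 15.8)/100 * 0.6388 * 1000 = 63.8800 mm
Step 2 — daily crop ET (ETc = ET0*Kc):
  ETc = 4.661 * 0.3864 = 1.80101 mm/day
Step 3 — irrigation interval (SMD/ETc):
  interval = 63.8800 / 1.80101 = 35.47 days
Therefore the irrigation interval = 35.47 days.


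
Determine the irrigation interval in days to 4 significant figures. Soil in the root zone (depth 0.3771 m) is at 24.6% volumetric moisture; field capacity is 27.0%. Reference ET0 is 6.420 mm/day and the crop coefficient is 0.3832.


Approach: apply soil-water budget scheduling, SMD = (FC-theta)/100*depth*1000; ETc = ET0*Kc; interval = SMD/ETc.
Step 1 — soil moisture deficit:
  SMD = (27.0 - 24.6)/100 * 0.3771 * 1000 = 9.05040 mm
Step 2 — daily crop ET (ETc = ET0*Kc):
  ETc = 6.420 * 0.3832 = 2.46014 mm/day
Step 3 — irrigation interval (SMD/ETc):
  interval = 9.05040 / 2.46014 = 3.679 days
Therefore the irrigation interval = 3.679 days.


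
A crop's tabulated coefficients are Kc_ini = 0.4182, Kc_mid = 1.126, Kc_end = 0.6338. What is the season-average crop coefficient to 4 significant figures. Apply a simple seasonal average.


Approach: apply a simple seasonal average, Kc_avg = (Kc_ini + Kc_mid + Kc_end)/3.
Kc_avg = (0.4182 + 1.126 + 0.6338)/3 = 0.7260
Therefore the season-average crop coefficient = 0.7260.


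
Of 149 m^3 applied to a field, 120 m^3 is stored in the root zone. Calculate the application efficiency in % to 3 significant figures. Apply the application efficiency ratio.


Approach: apply the application efficiency ratio, Ea = (stored/applied)*100.
Ea = (120/149)*100 = 80.5 %
Therefore the application efficiency = 80.5 %.


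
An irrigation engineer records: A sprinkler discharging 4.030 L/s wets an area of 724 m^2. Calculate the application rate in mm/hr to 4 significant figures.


Approach: apply the application rate relation, rate = (Q/A)*3600.
rate = (4.030 / 724) * 3600 = 20.04 mm/hr
Therefore the application rate = 20.04 mm/hr.


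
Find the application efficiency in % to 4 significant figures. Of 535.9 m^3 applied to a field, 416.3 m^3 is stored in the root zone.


Approach: apply the application efficiency ratio, Ea = (stored/applied)*100.
Ea = (416.3/535.9)*100 = 77.68 %
Therefore the application efficiency = 77.68 %.


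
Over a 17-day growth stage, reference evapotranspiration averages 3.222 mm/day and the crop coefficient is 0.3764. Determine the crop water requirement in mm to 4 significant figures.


Approach: apply the crop water requirement relation, CWR = ET0 * Kc * days.
CWR = 3.222 * 0.3764 * 17 = 20.62 mm
Therefore the crop water requirement = 20.62 mm.


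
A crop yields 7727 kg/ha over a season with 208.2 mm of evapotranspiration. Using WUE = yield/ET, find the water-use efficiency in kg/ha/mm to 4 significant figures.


WUE = 7727 / 208.2 = 37.11 kg/ha/mm
Therefore the water-use efficiency = 37.11 kg/ha/mm.


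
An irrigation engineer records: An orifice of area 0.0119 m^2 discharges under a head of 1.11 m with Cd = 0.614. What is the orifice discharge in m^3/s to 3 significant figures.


Approach: apply the orifice equation, Q = Cd*A*sqrt(2*g*h).
Q = 0.614 * 0.0119 * sqrt(2*9.81*1.11) = 0.0341 m^3/s
Therefore the orifice discharge = 0.0341 m^3/s.


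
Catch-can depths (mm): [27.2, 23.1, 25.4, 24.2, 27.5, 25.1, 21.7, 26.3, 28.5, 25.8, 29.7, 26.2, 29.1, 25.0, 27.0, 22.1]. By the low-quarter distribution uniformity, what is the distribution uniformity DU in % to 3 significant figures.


Approach: apply the low-quarter distribution uniformity, DU = (mean of lowest quarter of readings / overall mean)*100.
sorted lowest 4 of 16: [21.7, 22.1, 23.1, 24.2] -> mean = 22.775 mm
overall mean = 25.869 mm
DU = (22.775/25.869)*100 = 88.0 %
Therefore the distribution uniformity DU = 88.0 %.


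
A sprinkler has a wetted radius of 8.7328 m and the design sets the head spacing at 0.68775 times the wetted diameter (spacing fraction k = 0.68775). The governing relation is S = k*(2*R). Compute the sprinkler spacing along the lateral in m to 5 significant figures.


S = 0.68775 * (2 * 8.7328) = 12.012 m
Therefore the sprinkler spacing along the lateral = 12.012 m.


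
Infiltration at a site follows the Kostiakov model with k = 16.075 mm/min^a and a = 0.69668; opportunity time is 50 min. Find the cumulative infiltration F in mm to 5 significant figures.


Approach: apply the Kostiakov infiltration equation, F = k*t^a.
F = 16.075 * 50^0.69668 = 245.35 mm
Therefore the cumulative infiltration F = 245.35 mm.


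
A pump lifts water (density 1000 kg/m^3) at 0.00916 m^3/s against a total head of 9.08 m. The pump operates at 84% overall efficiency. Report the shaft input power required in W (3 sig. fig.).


Approach: apply hydraulic power then efficiency conversion, P = rho*g*Q*H; P_in = P/eta.
Step 1 — hydraulic power (P = rho*g*Q*H):
  P = 1000 * 9.81 * 0.00916 * 9.08 = 815.93 W
Step 2 — input power: P_in = P/eta = 815.93 / 0.84 = 971 W
Therefore the shaft input power required = 971 W.


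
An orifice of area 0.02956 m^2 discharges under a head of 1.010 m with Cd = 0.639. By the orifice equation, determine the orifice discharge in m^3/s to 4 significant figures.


Approach: apply the orifice equation, Q = Cd*A*sqrt(2*g*h).
Q = 0.639 * 0.02956 * sqrt(2*9.81*1.010) = 0.08408 m^3/s
Therefore the orifice discharge = 0.08408 m^3/s.


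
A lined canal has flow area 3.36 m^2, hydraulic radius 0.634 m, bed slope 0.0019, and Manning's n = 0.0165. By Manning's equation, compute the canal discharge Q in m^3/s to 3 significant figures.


Approach: apply Manning's equation, Q = (1/n)*A*R^(2/3)*S^(1/2).
Q = (1/0.0165) * 3.36 * 0.634^(2/3) * 0.0019^(1/2) = 6.55 m^3/s
Therefore the canal discharge Q = 6.55 m^3/s.


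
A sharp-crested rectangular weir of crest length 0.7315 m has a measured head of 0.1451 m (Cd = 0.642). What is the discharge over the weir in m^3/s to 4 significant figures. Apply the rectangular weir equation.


Approach: apply the rectangular weir equation, Q = (2/3)*Cd*L*sqrt(2g)*H^1.5.
Q = (2/3)*0.642*0.7315*sqrt(2*9.81)*0.1451^1.5 = 0.07665 m^3/s
Therefore the discharge over the weir = 0.07665 m^3/s.


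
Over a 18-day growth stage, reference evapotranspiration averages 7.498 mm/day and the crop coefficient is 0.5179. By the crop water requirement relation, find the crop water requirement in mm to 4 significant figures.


Approach: apply the crop water requirement relation, CWR = ET0 * Kc * days.
CWR = 7.498 * 0.5179 * 18 = 69.90 mm
Therefore the crop water requirement = 69.90 mm.


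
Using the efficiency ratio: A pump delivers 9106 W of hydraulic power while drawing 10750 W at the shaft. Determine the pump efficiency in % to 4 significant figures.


Approach: apply the efficiency ratio, eta = (P_out/P_in)*100.
eta = (9106 / 10750) * 100 = 84.71 %
Therefore the pump efficiency = 84.71 %.


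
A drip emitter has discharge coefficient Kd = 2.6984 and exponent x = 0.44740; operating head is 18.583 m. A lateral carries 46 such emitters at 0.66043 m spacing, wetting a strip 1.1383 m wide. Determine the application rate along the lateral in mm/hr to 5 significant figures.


Approach: apply the emitter equation with a lateral mass balance, q = Kd*h^x; Q = n*q; rate = Q/(n*spacing*width).
Step 1 — single emitter flow (q = Kd*h^x):
  q = 2.6984 * 18.583^0.44740 = 9.974905 L/hr
Step 2 — total lateral flow: Q = 46 * 9.974905 = 458.8456 L/hr
Step 3 — wetted area: A = 46 * 0.66043 * 1.1383 = 34.58130 m^2
Step 4 — application rate: Q/A = 458.8456/34.58130 = 13.269 mm/hr
Therefore the application rate along the lateral = 13.269 mm/hr.


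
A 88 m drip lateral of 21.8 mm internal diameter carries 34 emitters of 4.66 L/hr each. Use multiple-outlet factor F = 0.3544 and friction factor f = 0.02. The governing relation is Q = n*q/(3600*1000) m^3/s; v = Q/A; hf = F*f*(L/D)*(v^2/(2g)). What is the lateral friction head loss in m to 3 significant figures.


Q = 34*4.66/(3600*1000) = 4.4011e-05 m^3/s
A = pi*(21.8e-3/2)^2 = 3.7325e-04 m^2, so v = Q/A = 0.11791 m/s
hf = 0.3544*0.02*(88/0.0218)*(0.11791^2/(2*9.81)) = 0.0203 m
Therefore the lateral friction head loss = 0.0203 m.


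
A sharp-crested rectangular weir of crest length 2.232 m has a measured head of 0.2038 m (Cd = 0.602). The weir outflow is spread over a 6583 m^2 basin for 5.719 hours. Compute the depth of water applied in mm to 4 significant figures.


Approach: apply the rectangular weir equation with a volume-to-depth conversion, Q = (2/3)*Cd*L*sqrt(2g)*H^1.5; d = Q*t/A * 1000.
Step 1 — weir discharge:
  Q = (2/3)*0.602*2.232*sqrt(2*9.81)*0.2038^1.5 = 0.365052 m^3/s
Step 2 — volume: V = 0.365052 * 5.719*3600 = 7515.84 m^3
Step 3 — depth: d = V/A * 1000 = 7515.84/6583 * 1000 = 1142 mm
Therefore the depth of water applied = 1142 mm.


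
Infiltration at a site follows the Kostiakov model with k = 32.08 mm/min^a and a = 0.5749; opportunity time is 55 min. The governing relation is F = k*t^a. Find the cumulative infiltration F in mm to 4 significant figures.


F = 32.08 * 55^0.5749 = 321.2 mm
Therefore the cumulative infiltration F = 321.2 mm.


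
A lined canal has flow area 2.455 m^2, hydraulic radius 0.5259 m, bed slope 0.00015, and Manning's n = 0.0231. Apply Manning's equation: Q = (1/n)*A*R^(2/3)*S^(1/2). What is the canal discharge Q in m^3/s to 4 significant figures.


Q = (1/0.0231) * 2.455 * 0.5259^(2/3) * 0.00015^(1/2) = 0.8480 m^3/s
Therefore the canal discharge Q = 0.8480 m^3/s.


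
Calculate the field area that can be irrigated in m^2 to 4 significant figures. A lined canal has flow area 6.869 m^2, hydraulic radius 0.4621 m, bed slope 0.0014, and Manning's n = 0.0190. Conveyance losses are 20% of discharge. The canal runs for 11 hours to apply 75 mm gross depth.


Approach: apply Manning's equation with a conveyance and depth budget, Q = (1/n)*A*R^(2/3)*S^(1/2); Q_field = Q*(1-loss); Area = Q_field*t/(d/1000).
Step 1 — canal discharge (Manning's equation):
  Q = (1/0.0190) * 6.869 * 0.4621^(2/3) * 0.0014^(1/2) = 8.08527 m^3/s
Step 2 — delivered flow: Q_field = 8.08527*(1 - 20/100) = 6.46822 m^3/s
Step 3 — volume delivered: V = 6.46822 * 11*3600 = 256141 m^3
Step 4 — area served: A = V / (depth/1000) = 256141 / 0.075 = 3415000 m^2
Therefore the field area that can be irrigated = 3415000 m^2.


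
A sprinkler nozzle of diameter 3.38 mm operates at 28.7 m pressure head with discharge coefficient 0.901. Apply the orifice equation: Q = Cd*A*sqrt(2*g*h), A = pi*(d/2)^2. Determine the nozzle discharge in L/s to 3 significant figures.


A = pi*(3.38e-3/2)^2 = 8.9727e-06 m^2
Q = 0.901 * 8.9727e-06 * sqrt(2*9.81*28.7) * 1000 = 0.192 L/s
Therefore the nozzle discharge = 0.192 L/s.


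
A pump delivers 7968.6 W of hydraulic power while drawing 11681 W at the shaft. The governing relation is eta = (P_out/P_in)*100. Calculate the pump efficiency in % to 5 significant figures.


eta = (7968.6 / 11681) * 100 = 68.218 %
Therefore the pump efficiency = 68.218 %.


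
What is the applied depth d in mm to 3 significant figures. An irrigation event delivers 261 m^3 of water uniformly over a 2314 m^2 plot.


Approach: apply depth from volume over area, d = (V/A)*1000.
d = (261 / 2314) * 1000 = 113 mm
Therefore the applied depth d = 113 mm.


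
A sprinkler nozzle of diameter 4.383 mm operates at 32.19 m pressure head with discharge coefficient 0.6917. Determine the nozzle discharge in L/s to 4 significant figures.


Approach: apply the orifice equation, Q = Cd*A*sqrt(2*g*h), A = pi*(d/2)^2.
A = pi*(4.383e-3/2)^2 = 1.50880e-05 m^2
Q = 0.6917 * 1.50880e-05 * sqrt(2*9.81*32.19) * 1000 = 0.2623 L/s
Therefore the nozzle discharge = 0.2623 L/s.


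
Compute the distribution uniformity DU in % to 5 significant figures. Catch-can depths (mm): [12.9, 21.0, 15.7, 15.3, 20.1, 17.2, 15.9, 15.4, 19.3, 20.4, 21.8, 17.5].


Approach: apply the low-quarter distribution uniformity, DU = (mean of lowest quarter of readings / overall mean)*100.
sorted lowest 3 of 12: [12.9, 15.3, 15.4] -> mean = 14.53333 mm
overall mean = 17.70833 mm
DU = (14.53333/17.70833)*100 = 82.071 %
Therefore the distribution uniformity DU = 82.071 %.


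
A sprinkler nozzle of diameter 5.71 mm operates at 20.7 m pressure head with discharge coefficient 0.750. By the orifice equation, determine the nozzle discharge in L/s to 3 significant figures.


Approach: apply the orifice equation, Q = Cd*A*sqrt(2*g*h), A = pi*(d/2)^2.
A = pi*(5.71e-3/2)^2 = 2.5607e-05 m^2
Q = 0.750 * 2.5607e-05 * sqrt(2*9.81*20.7) * 1000 = 0.387 L/s
Therefore the nozzle discharge = 0.387 L/s.


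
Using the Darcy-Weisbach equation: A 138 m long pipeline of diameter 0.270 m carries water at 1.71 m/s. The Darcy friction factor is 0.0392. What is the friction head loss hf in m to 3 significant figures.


Approach: apply the Darcy-Weisbach equation, hf = f*(L/D)*(v^2/(2g)).
hf = 0.0392 * (138/0.270) * (1.71^2 / (2*9.81))
hf = 2.99 m
Therefore the friction head loss hf = 2.99 m.


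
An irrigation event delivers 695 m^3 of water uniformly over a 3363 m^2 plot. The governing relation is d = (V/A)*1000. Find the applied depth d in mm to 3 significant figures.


d = (695 / 3363) * 1000 = 207 mm
Therefore the applied depth d = 207 mm.


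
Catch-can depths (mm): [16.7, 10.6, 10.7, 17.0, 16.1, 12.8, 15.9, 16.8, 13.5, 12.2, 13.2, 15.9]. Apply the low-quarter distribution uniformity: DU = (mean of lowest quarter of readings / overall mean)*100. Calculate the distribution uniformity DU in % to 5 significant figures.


sorted lowest 3 of 12: [10.6, 10.7, 12.2] -> mean = 11.16667 mm
overall mean = 14.28333 mm
DU = (11.16667/14.28333)*100 = 78.180 %
Therefore the distribution uniformity DU = 78.180 %.


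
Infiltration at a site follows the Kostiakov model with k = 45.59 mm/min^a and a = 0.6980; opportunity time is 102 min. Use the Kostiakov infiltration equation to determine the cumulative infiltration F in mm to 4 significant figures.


Approach: apply the Kostiakov infiltration equation, F = k*t^a.
F = 45.59 * 102^0.6980 = 1150 mm
Therefore the cumulative infiltration F = 1150 mm.


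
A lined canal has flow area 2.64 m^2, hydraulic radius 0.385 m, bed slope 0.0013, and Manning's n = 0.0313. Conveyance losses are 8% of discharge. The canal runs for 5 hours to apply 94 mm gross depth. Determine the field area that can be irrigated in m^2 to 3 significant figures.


Approach: apply Manning's equation with a conveyance and depth budget, Q = (1/n)*A*R^(2/3)*S^(1/2); Q_field = Q*(1-loss); Area = Q_field*t/(d/1000).
Step 1 — canal discharge (Manning's equation):
  Q = (1/0.0313) * 2.64 * 0.385^(2/3) * 0.0013^(1/2) = 1.6094 m^3/s
Step 2 — delivered flow: Q_field = 1.6094*(1 - 8/100) = 1.4807 m^3/s
Step 3 — volume delivered: V = 1.4807 * 5*3600 = 26652 m^3
Step 4 — area served: A = V / (depth/1000) = 26652 / 0.094 = 284000 m^2
Therefore the field area that can be irrigated = 284000 m^2.


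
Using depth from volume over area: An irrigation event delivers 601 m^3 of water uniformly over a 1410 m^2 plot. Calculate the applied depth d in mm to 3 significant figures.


Approach: apply depth from volume over area, d = (V/A)*1000.
d = (601 / 1410) * 1000 = 426 mm
Therefore the applied depth d = 426 mm.


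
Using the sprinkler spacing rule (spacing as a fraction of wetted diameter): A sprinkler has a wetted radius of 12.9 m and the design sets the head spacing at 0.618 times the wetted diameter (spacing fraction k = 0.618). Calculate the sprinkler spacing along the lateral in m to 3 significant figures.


Approach: apply the sprinkler spacing rule (spacing as a fraction of wetted diameter), S = k*(2*R).
S = 0.618 * (2 * 12.9) = 15.9 m
Therefore the sprinkler spacing along the lateral = 15.9 m.


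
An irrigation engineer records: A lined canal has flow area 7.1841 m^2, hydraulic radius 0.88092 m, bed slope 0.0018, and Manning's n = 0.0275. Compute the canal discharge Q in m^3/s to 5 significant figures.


Approach: apply Manning's equation, Q = (1/n)*A*R^(2/3)*S^(1/2).
Q = (1/0.0275) * 7.1841 * 0.88092^(2/3) * 0.0018^(1/2) = 10.185 m^3/s
Therefore the canal discharge Q = 10.185 m^3/s.


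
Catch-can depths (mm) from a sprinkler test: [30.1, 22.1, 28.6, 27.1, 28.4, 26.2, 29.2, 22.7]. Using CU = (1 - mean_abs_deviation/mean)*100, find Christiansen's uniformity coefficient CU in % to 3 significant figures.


mean = 26.800 mm
mean |d_i - mean| = 2.3500 mm
CU = (1 - 2.3500/26.800)*100 = 91.2 %
Therefore Christiansen's uniformity coefficient CU = 91.2 %.


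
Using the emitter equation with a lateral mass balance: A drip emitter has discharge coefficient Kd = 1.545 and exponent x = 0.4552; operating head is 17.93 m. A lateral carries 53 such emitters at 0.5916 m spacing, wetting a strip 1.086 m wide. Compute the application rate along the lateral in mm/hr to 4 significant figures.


Approach: apply the emitter equation with a lateral mass balance, q = Kd*h^x; Q = n*q; rate = Q/(n*spacing*width).
Step 1 — single emitter flow (q = Kd*h^x):
  q = 1.545 * 17.93^0.4552 = 5.74855 L/hr
Step 2 — total lateral flow: Q = 53 * 5.74855 = 304.673 L/hr
Step 3 — wetted area: A = 53 * 0.5916 * 1.086 = 34.0513 m^2
Step 4 — application rate: Q/A = 304.673/34.0513 = 8.947 mm/hr
Therefore the application rate along the lateral = 8.947 mm/hr.


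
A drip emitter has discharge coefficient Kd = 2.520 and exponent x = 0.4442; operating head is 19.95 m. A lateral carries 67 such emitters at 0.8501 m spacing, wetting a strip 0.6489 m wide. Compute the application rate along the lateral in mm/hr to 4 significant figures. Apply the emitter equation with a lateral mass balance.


Approach: apply the emitter equation with a lateral mass balance, q = Kd*h^x; Q = n*q; rate = Q/(n*spacing*width).
Step 1 — single emitter flow (q = Kd*h^x):
  q = 2.520 * 19.95^0.4442 = 9.52435 L/hr
Step 2 — total lateral flow: Q = 67 * 9.52435 = 638.131 L/hr
Step 3 — wetted area: A = 67 * 0.8501 * 0.6489 = 36.9592 m^2
Step 4 — application rate: Q/A = 638.131/36.9592 = 17.27 mm/hr
Therefore the application rate along the lateral = 17.27 mm/hr.


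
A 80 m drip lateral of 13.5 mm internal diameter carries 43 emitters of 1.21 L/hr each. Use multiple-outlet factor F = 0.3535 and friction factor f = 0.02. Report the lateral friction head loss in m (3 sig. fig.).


Approach: apply Darcy-Weisbach with the multiple-outlet F-factor, Q = n*q/(3600*1000) m^3/s; v = Q/A; hf = F*f*(L/D)*(v^2/(2g)).
Q = 43*1.21/(3600*1000) = 1.4453e-05 m^3/s
A = pi*(13.5e-3/2)^2 = 1.4314e-04 m^2, so v = Q/A = 0.10097 m/s
hf = 0.3535*0.02*(80/0.0135)*(0.10097^2/(2*9.81)) = 0.0218 m
Therefore the lateral friction head loss = 0.0218 m.


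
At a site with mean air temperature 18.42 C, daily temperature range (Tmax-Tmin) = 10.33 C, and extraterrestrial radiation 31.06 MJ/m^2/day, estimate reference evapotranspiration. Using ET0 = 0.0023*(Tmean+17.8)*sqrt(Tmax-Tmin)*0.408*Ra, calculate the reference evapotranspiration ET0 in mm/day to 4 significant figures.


ET0 = 0.0023*(18.42+17.8)*sqrt(10.33)*0.408*31.06 = 3.393 mm/day
Therefore the reference evapotranspiration ET0 = 3.393 mm/day.


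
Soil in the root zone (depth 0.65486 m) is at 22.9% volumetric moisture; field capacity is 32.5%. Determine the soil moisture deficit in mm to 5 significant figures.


Approach: apply the soil moisture deficit relation, SMD = (FC - theta)/100 * depth * 1000.
SMD = (32.5 - 22.9)/100 * 0.65486 * 1000 = 62.867 mm
Therefore the soil moisture deficit = 62.867 mm.


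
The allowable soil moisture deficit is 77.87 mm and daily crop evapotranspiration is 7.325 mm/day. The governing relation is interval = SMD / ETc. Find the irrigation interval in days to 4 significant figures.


interval = 77.87 / 7.325 = 10.63 days
Therefore the irrigation interval = 10.63 days.


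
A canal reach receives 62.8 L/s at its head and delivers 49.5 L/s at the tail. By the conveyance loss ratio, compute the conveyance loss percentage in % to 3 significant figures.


Approach: apply the conveyance loss ratio, loss% = ((Q_head - Q_tail)/Q_head)*100.
loss = ((62.8 - 49.5)/62.8)*100 = 21.2 %
Therefore the conveyance loss percentage = 21.2 %.


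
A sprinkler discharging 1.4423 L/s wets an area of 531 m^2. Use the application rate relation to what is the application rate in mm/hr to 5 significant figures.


Approach: apply the application rate relation, rate = (Q/A)*3600.
rate = (1.4423 / 531) * 3600 = 9.7783 mm/hr
Therefore the application rate = 9.7783 mm/hr.


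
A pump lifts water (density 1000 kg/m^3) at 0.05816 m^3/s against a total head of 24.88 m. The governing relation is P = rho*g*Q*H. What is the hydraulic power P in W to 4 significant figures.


P = 1000 * 9.81 * 0.05816 * 24.88 = 14200 W
Therefore the hydraulic power P = 14200 W.


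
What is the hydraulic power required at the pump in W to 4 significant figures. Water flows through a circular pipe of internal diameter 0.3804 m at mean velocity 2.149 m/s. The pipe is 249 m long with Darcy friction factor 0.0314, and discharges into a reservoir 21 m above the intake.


Approach: apply continuity + Darcy-Weisbach + hydraulic power, Q = A*v; hf = f*(L/D)*(v^2/(2g)); H = static + hf; P = rho*g*Q*H.
Step 1 — flow rate (continuity, Q = A*v):
  A = pi*(0.3804/2)^2 = 0.113650 m^2
  Q = 0.113650 * 2.149 = 0.244235 m^3/s
Step 2 — friction head loss (Darcy-Weisbach):
  hf = 0.0314 * (249/0.3804) * (2.149^2 / (2*9.81))
  hf = 4.83796 m
Step 3 — total head: H = 21 + 4.83796 = 25.8380 m
Step 4 — hydraulic power (P = rho*g*Q*H):
  P = 1000 * 9.81 * 0.244235 * 25.8380 = 61910 W
Therefore the hydraulic power required at the pump = 61910 W.


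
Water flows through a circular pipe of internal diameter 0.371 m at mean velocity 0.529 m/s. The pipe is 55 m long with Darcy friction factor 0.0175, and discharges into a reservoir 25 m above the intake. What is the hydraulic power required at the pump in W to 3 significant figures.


Approach: apply continuity + Darcy-Weisbach + hydraulic power, Q = A*v; hf = f*(L/D)*(v^2/(2g)); H = static + hf; P = rho*g*Q*H.
Step 1 — flow rate (continuity, Q = A*v):
  A = pi*(0.371/2)^2 = 0.10810 m^2
  Q = 0.10810 * 0.529 = 0.057186 m^3/s
Step 2 — friction head loss (Darcy-Weisbach):
  hf = 0.0175 * (55/0.371) * (0.529^2 / (2*9.81))
  hf = 0.037003 m
Step 3 — total head: H = 25 + 0.037003 = 25.037 m
Step 4 — hydraulic power (P = rho*g*Q*H):
  P = 1000 * 9.81 * 0.057186 * 25.037 = 14000 W
Therefore the hydraulic power required at the pump = 14000 W.


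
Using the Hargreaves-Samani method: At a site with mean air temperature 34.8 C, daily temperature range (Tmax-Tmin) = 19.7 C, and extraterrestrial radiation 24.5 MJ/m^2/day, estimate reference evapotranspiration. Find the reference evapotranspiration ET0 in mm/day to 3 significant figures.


Approach: apply the Hargreaves-Samani method, ET0 = 0.0023*(Tmean+17.8)*sqrt(Tmax-Tmin)*0.408*Ra.
ET0 = 0.0023*(34.8+17.8)*sqrt(19.7)*0.408*24.5 = 5.37 mm/day
Therefore the reference evapotranspiration ET0 = 5.37 mm/day.


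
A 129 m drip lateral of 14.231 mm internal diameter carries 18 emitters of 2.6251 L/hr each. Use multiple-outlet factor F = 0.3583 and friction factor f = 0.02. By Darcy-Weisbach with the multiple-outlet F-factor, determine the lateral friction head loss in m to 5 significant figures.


Approach: apply Darcy-Weisbach with the multiple-outlet F-factor, Q = n*q/(3600*1000) m^3/s; v = Q/A; hf = F*f*(L/D)*(v^2/(2g)).
Q = 18*2.6251/(3600*1000) = 1.312550e-05 m^3/s
A = pi*(14.231e-3/2)^2 = 1.590599e-04 m^2, so v = Q/A = 0.08251922 m/s
hf = 0.3583*0.02*(129/0.014231)*(0.08251922^2/(2*9.81)) = 0.022545 m
Therefore the lateral friction head loss = 0.022545 m.


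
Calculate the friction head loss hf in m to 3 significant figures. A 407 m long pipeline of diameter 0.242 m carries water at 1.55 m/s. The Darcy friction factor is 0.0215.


Approach: apply the Darcy-Weisbach equation, hf = f*(L/D)*(v^2/(2g)).
hf = 0.0215 * (407/0.242) * (1.55^2 / (2*9.81))
hf = 4.43 m
Therefore the friction head loss hf = 4.43 m.


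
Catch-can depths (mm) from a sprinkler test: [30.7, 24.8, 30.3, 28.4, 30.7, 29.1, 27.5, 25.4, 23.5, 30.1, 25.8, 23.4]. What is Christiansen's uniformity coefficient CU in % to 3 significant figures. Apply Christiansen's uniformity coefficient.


Approach: apply Christiansen's uniformity coefficient, CU = (1 - mean_abs_deviation/mean)*100.
mean = 27.475 mm
mean |d_i - mean| = 2.4125 mm
CU = (1 - 2.4125/27.475)*100 = 91.2 %
Therefore Christiansen's uniformity coefficient CU = 91.2 %.


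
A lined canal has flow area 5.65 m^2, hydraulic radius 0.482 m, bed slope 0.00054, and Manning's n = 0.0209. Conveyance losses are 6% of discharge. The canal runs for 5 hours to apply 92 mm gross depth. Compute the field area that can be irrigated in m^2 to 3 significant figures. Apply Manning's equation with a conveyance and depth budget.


Approach: apply Manning's equation with a conveyance and depth budget, Q = (1/n)*A*R^(2/3)*S^(1/2); Q_field = Q*(1-loss); Area = Q_field*t/(d/1000).
Step 1 — canal discharge (Manning's equation):
  Q = (1/0.0209) * 5.65 * 0.482^(2/3) * 0.00054^(1/2) = 3.8619 m^3/s
Step 2 — delivered flow: Q_field = 3.8619*(1 - 6/100) = 3.6302 m^3/s
Step 3 — volume delivered: V = 3.6302 * 5*3600 = 65343 m^3
Step 4 — area served: A = V / (depth/1000) = 65343 / 0.092 = 710000 m^2
Therefore the field area that can be irrigated = 710000 m^2.


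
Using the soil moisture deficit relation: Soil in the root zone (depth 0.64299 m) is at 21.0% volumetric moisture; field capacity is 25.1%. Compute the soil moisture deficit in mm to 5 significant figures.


Approach: apply the soil moisture deficit relation, SMD = (FC - theta)/100 * depth * 1000.
SMD = (25.1 - 21.0)/100 * 0.64299 * 1000 = 26.363 mm
Therefore the soil moisture deficit = 26.363 mm.


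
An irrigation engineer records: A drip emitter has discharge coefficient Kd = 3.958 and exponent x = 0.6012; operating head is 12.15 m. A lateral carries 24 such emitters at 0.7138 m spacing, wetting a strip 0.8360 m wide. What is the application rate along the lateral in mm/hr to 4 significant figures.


Approach: apply the emitter equation with a lateral mass balance, q = Kd*h^x; Q = n*q; rate = Q/(n*spacing*width).
Step 1 — single emitter flow (q = Kd*h^x):
  q = 3.958 * 12.15^0.6012 = 17.7633 L/hr
Step 2 — total lateral flow: Q = 24 * 17.7633 = 426.319 L/hr
Step 3 — wetted area: A = 24 * 0.7138 * 0.8360 = 14.3217 m^2
Step 4 — application rate: Q/A = 426.319/14.3217 = 29.77 mm/hr
Therefore the application rate along the lateral = 29.77 mm/hr.


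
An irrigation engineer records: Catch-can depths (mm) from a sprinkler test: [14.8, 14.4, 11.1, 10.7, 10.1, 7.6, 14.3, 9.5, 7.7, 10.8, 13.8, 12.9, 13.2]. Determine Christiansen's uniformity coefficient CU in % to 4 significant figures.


Approach: apply Christiansen's uniformity coefficient, CU = (1 - mean_abs_deviation/mean)*100.
mean = 11.6077 mm
mean |d_i - mean| = 2.11598 mm
CU = (1 - 2.11598/11.6077)*100 = 81.77 %
Therefore Christiansen's uniformity coefficient CU = 81.77 %.


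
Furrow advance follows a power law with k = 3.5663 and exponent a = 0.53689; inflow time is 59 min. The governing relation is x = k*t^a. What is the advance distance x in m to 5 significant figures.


x = 3.5663 * 59^0.53689 = 31.840 m
Therefore the advance distance x = 31.840 m.


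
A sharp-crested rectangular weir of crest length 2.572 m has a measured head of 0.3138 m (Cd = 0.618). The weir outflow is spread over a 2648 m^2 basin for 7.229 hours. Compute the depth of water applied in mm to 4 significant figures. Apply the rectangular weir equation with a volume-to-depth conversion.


Approach: apply the rectangular weir equation with a volume-to-depth conversion, Q = (2/3)*Cd*L*sqrt(2g)*H^1.5; d = Q*t/A * 1000.
Step 1 — weir discharge:
  Q = (2/3)*0.618*2.572*sqrt(2*9.81)*0.3138^1.5 = 0.825082 m^3/s
Step 2 — volume: V = 0.825082 * 7.229*3600 = 21472.3 m^3
Step 3 — depth: d = V/A * 1000 = 21472.3/2648 * 1000 = 8109 mm
Therefore the depth of water applied = 8109 mm.


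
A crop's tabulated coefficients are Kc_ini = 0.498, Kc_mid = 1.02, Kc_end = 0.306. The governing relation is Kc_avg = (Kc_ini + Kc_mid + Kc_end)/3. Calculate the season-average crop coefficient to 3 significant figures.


Kc_avg = (0.498 + 1.02 + 0.306)/3 = 0.608
Therefore the season-average crop coefficient = 0.608.


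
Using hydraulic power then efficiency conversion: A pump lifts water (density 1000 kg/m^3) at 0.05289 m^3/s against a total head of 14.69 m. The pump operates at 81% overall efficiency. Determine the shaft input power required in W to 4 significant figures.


Approach: apply hydraulic power then efficiency conversion, P = rho*g*Q*H; P_in = P/eta.
Step 1 — hydraulic power (P = rho*g*Q*H):
  P = 1000 * 9.81 * 0.05289 * 14.69 = 7621.92 W
Step 2 — input power: P_in = P/eta = 7621.92 / 0.81 = 9410 W
Therefore the shaft input power required = 9410 W.


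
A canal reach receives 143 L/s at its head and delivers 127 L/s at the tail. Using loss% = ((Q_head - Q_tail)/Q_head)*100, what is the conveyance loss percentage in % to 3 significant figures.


loss = ((143 - 127)/143)*100 = 11.2 %
Therefore the conveyance loss percentage = 11.2 %.


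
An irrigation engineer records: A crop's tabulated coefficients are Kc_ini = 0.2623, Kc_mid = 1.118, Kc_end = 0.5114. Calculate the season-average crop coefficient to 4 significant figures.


Approach: apply a simple seasonal average, Kc_avg = (Kc_ini + Kc_mid + Kc_end)/3.
Kc_avg = (0.2623 + 1.118 + 0.5114)/3 = 0.6306
Therefore the season-average crop coefficient = 0.6306.


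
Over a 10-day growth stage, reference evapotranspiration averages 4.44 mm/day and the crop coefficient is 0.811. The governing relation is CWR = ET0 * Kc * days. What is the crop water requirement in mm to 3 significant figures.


CWR = 4.44 * 0.811 * 10 = 36.0 mm
Therefore the crop water requirement = 36.0 mm.


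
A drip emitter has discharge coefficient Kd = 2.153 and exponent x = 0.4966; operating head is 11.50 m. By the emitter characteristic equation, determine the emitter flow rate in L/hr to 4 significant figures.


Approach: apply the emitter characteristic equation, q = Kd * h^x.
q = 2.153 * 11.50^0.4966 = 7.241 L/hr
Therefore the emitter flow rate = 7.241 L/hr.


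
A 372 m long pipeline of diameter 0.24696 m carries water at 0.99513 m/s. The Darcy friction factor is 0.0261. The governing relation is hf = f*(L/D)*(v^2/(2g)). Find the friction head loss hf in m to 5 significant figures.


hf = 0.0261 * (372/0.24696) * (0.99513^2 / (2*9.81))
hf = 1.9843 m
Therefore the friction head loss hf = 1.9843 m.


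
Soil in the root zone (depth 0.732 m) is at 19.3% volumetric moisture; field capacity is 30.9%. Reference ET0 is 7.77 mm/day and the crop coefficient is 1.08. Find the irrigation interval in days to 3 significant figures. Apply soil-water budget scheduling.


Approach: apply soil-water budget scheduling, SMD = (FC-theta)/100*depth*1000; ETc = ET0*Kc; interval = SMD/ETc.
Step 1 — soil moisture deficit:
  SMD = (30.9 - 19.3)/100 * 0.732 * 1000 = 84.912 mm
Step 2 — daily crop ET (ETc = ET0*Kc):
  ETc = 7.77 * 1.08 = 8.3916 mm/day
Step 3 — irrigation interval (SMD/ETc):
  interval = 84.912 / 8.3916 = 10.1 days
Therefore the irrigation interval = 10.1 days.


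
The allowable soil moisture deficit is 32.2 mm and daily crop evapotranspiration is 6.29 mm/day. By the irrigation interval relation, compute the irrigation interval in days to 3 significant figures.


Approach: apply the irrigation interval relation, interval = SMD / ETc.
interval = 32.2 / 6.29 = 5.12 days
Therefore the irrigation interval = 5.12 days.


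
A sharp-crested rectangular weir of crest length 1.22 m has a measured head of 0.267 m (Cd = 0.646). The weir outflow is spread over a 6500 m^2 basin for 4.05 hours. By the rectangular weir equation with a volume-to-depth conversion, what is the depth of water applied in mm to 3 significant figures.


Approach: apply the rectangular weir equation with a volume-to-depth conversion, Q = (2/3)*Cd*L*sqrt(2g)*H^1.5; d = Q*t/A * 1000.
Step 1 — weir discharge:
  Q = (2/3)*0.646*1.22*sqrt(2*9.81)*0.267^1.5 = 0.32108 m^3/s
Step 2 — volume: V = 0.32108 * 4.05*3600 = 4681.4 m^3
Step 3 — depth: d = V/A * 1000 = 4681.4/6500 * 1000 = 720 mm
Therefore the depth of water applied = 720 mm.
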